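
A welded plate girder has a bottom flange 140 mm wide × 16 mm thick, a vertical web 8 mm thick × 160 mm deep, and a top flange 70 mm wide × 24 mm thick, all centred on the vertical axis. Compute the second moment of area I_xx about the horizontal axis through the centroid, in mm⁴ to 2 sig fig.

Break the section into simple shapes (no overlaps), measuring from the bottom-left corner of the bounding box.
Bottom plate: 140 × 16, A = 2 240 mm², y = 8 mm, Ī = 47 787 mm⁴.
Web plate: 8 × 160, A = 1 280 mm², y = 96 mm, Ī = 2 730 667 mm⁴.
Top plate: 70 × 24, A = 1 680 mm², y = 188 mm, Ī = 80 640 mm⁴.
Centroid: ȳ = ΣA·y / ΣA = 87.82 mm.
Transfer each piece to the horizontal axis through the centroid using Ī + A·d² with d = y − 87.82:
  bottom plate: d = -79.82 mm → contributes +14 317 697 mm⁴
  web plate: d = 8.185 mm → contributes +2 816 411 mm⁴
  top plate: d = 100.2 mm → contributes +16 942 728 mm⁴
Total I = 34 076 836 mm⁴.

I_xx ≈ 3.4 × 10⁷ mm⁴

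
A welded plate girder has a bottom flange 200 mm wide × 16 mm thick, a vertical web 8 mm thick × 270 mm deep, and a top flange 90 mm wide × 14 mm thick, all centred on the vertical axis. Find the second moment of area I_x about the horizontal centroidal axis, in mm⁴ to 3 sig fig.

I_x ≈ 9.23 × 10⁷ mm⁴

Treat the section as a set of non-overlapping primitives; coordinates are from the bounding-box lower-left.
Bottom plate: 200 × 16, A = 3 200 mm², y = 8 mm, Ī = 68 267 mm⁴.
Web plate: 8 × 270, A = 2 160 mm², y = 151 mm, Ī = 13 122 000 mm⁴.
Top plate: 90 × 14, A = 1 260 mm², y = 293 mm, Ī = 20 580 mm⁴.
Centroid: ȳ = ΣA·y / ΣA = 108.9 mm.
Transfer each piece to the horizontal centroidal axis using Ī + A·d² with d = y − 108.9:
  bottom plate: d = -100.9 mm → contributes +32 649 005 mm⁴
  web plate: d = 42.097 mm → contributes +16 949 801 mm⁴
  top plate: d = 184.1 mm → contributes +42 723 979 mm⁴
Total I = 92 322 785 mm⁴.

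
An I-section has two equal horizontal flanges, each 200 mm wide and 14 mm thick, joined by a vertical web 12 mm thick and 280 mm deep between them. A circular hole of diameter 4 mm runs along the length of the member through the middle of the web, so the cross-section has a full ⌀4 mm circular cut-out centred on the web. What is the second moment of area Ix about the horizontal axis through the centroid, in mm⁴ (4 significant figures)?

Ix ≈ 1.431 × 10⁸ mm⁴

Treat the section as a set of non-overlapping primitives; coordinates are from the bounding-box lower-left.
Bottom flange: 200 × 14, A = 2 800 mm², y = 7 mm, Ī = 45733.3 mm⁴.
Web: 12 × 280, A = 3 360 mm², y = 154 mm, Ī = 21 952 000 mm⁴.
Top flange: 200 × 14, A = 2 800 mm², y = 301 mm, Ī = 45733.3 mm⁴.
Hole (subtracted): ⌀4, A = 12.5664 mm², y = 154 mm, Ī = 12.5664 mm⁴.
By symmetry the centroid is at mid-height, ȳ = 154 mm.
Transfer each piece to the horizontal axis through the centroid using Ī + A·d² with d = y − 154:
  bottom flange: d = -147 mm → contributes +60 550 933 mm⁴
  web: d = 0 mm → contributes +21 952 000 mm⁴
  top flange: d = 147 mm → contributes +60 550 933 mm⁴
  hole: d = 0 mm → contributes −12.5664 mm⁴
Total I = 143 053 854 mm⁴.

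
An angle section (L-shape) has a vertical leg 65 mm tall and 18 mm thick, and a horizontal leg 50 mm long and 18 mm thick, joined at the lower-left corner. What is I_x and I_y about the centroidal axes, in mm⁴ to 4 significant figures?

I_x ≈ 6.406 × 10⁵ mm⁴, I_y ≈ 3.220 × 10⁵ mm⁴

Break the section into simple shapes (no overlaps), measuring from the bottom-left corner of the bounding box.
Vertical leg: 18 × 65, A = 1 170 mm², y = 32.5 mm, Ī = 411 938 mm⁴.
Horizontal leg (remainder): 32 × 18, A = 576 mm², y = 9 mm, Ī = 15 552 mm⁴.
Centroid: ȳ = ΣA·y / ΣA = 24.7474 mm.
Transfer each piece to the centroidal x-axis using Ī + A·d² with d = y − 24.7474:
  vertical leg: d = 7.75258 mm → contributes +482 257 mm⁴
  horizontal leg (remainder): d = -15.7474 mm → contributes +158 389 mm⁴
Total I = 640 647 mm⁴.
For the y-axis: x̄ = 17.2474 mm.
Repeating about the centroidal y-axis gives I_y = 321 979 mm⁴.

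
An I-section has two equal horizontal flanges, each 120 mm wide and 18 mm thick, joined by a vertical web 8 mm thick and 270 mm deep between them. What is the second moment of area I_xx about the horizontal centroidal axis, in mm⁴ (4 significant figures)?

Split into non-overlapping primitives; take the origin at the lower-left of the bounding box.
Bottom flange: 120 × 18, A = 2 160 mm², y = 9 mm, Ī = 58 320 mm⁴.
Web: 8 × 270, A = 2 160 mm², y = 153 mm, Ī = 13 122 000 mm⁴.
Top flange: 120 × 18, A = 2 160 mm², y = 297 mm, Ī = 58 320 mm⁴.
By symmetry the centroid is at mid-height, ȳ = 153 mm.
Transfer each piece to the horizontal centroidal axis using Ī + A·d² with d = y − 153:
  bottom flange: d = -144 mm → contributes +44 848 080 mm⁴
  web: d = 0 mm → contributes +13 122 000 mm⁴
  top flange: d = 144 mm → contributes +44 848 080 mm⁴
Total I = 102 818 160 mm⁴.

I_xx ≈ 1.028 × 10⁸ mm⁴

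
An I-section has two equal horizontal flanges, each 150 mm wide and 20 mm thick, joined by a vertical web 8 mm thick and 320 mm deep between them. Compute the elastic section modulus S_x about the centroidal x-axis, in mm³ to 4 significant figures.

Treat the section as a set of non-overlapping primitives; coordinates are from the bounding-box lower-left.
Bottom flange: 150 × 20, A = 3 000 mm², y = 10 mm, Ī = 100 000 mm⁴.
Web: 8 × 320, A = 2 560 mm², y = 180 mm, Ī = 21 845 333 mm⁴.
Top flange: 150 × 20, A = 3 000 mm², y = 350 mm, Ī = 100 000 mm⁴.
By symmetry the centroid is at mid-height, ȳ = 180 mm.
Transfer each piece to the centroidal x-axis using Ī + A·d² with d = y − 180:
  bottom flange: d = -170 mm → contributes +86 800 000 mm⁴
  web: d = 0 mm → contributes +21 845 333 mm⁴
  top flange: d = 170 mm → contributes +86 800 000 mm⁴
Total I = 195 445 333 mm⁴.
Extreme fibre distance c = 180 mm; S = I/c = 1 085 807 mm³.

S_x ≈ 1.086 × 10⁶ mm³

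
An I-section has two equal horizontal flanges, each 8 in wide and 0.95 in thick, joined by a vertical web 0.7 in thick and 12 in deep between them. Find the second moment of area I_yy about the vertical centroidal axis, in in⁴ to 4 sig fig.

Split into non-overlapping primitives; take the origin at the lower-left of the bounding box.
Bottom flange: 8 × 0.95, A = 7.6 in², x = 4 in, Ī = 40.5333 in⁴.
Web: 0.7 × 12, A = 8.4 in², x = 4 in, Ī = 0.343 in⁴.
Top flange: 8 × 0.95, A = 7.6 in², x = 4 in, Ī = 40.5333 in⁴.
By symmetry the centroid is at mid-width, x̄ = 4 in.
All pieces are centred on the vertical centroidal axis, so I = ΣĪ = 81.4097 in⁴.

I_yy ≈ 81.41 in⁴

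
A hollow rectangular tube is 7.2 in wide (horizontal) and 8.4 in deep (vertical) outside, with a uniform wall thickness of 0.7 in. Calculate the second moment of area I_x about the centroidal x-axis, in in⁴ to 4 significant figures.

I_x ≈ 189.8 in⁴

Split into non-overlapping primitives; take the origin at the lower-left of the bounding box.
Outer rectangle: 7.2 × 8.4, A = 60.48 in², y = 4.2 in, Ī = 355.622 in⁴.
Inner void (subtracted): 5.8 × 7, A = 40.6 in², y = 4.2 in, Ī = 165.783 in⁴.
By symmetry the centroid is at mid-height, ȳ = 4.2 in.
All pieces are centred on the centroidal x-axis, so I = ΣĪ (holes subtracted) = 189.839 in⁴.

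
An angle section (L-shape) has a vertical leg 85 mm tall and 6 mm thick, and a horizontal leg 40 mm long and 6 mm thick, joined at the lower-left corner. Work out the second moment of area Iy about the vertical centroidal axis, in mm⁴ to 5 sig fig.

Iy ≈ 7.9468 × 10⁴ mm⁴

Split into non-overlapping primitives; take the origin at the lower-left of the bounding box.
Vertical leg: 6 × 85, A = 510 mm², x = 3 mm, Ī = 1 530 mm⁴.
Horizontal leg (remainder): 34 × 6, A = 204 mm², x = 23 mm, Ī = 19 652 mm⁴.
Centroid: x̄ = ΣA·x / ΣA = 8.714286 mm.
Transfer each piece to the vertical centroidal axis using Ī + A·d² with d = x − 8.714286:
  vertical leg: d = -5.714286 mm → contributes +18183.06 mm⁴
  horizontal leg (remainder): d = 14.28571 mm → contributes +61284.65 mm⁴
Total I = 79467.71 mm⁴.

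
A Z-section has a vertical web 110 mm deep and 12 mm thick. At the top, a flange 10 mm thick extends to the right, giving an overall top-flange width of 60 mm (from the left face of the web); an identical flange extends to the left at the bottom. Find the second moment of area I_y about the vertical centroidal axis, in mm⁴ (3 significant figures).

Decompose the section into non-overlapping parts with the origin at the bottom-left of its bounding rectangle.
Web: 12 × 110, A = 1 320 mm², x = 54 mm, Ī = 15 840 mm⁴.
Top flange (beyond web): 48 × 10, A = 480 mm², x = 84 mm, Ī = 92 160 mm⁴.
Bottom flange (beyond web): 48 × 10, A = 480 mm², x = 24 mm, Ī = 92 160 mm⁴.
Centroid: x̄ = ΣA·x / ΣA = 54 mm.
Transfer each piece to the vertical centroidal axis using Ī + A·d² with d = x − 54:
  web: d = 0 mm → contributes +15 840 mm⁴
  top flange (beyond web): d = 30 mm → contributes +524 160 mm⁴
  bottom flange (beyond web): d = -30 mm → contributes +524 160 mm⁴
Total I = 1 064 160 mm⁴.

I_y ≈ 1.06 × 10⁶ mm⁴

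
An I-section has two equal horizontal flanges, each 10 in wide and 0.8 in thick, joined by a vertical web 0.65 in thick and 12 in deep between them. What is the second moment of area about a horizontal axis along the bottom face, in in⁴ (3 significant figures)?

Treat the section as a set of non-overlapping primitives; coordinates are from the bounding-box lower-left.
Bottom flange: 10 × 0.8, A = 8 in², y = 0.4 in, Ī = 0.42667 in⁴.
Web: 0.65 × 12, A = 7.8 in², y = 6.8 in, Ī = 93.6 in⁴.
Top flange: 10 × 0.8, A = 8 in², y = 13.2 in, Ī = 0.42667 in⁴.
Transfer each piece to the base of the section using Ī + A·d² with d = y − 0:
  bottom flange: d = 0.4 in → contributes +1.7067 in⁴
  web: d = 6.8 in → contributes +454.27 in⁴
  top flange: d = 13.2 in → contributes +1394.3 in⁴
Total I = 1850.3 in⁴.

I_base ≈ 1850 in⁴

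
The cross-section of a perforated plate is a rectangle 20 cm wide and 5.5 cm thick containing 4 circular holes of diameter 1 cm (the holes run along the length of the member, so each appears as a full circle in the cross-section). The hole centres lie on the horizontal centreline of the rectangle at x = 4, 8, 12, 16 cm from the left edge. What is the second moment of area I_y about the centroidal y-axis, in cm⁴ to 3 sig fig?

Decompose the section into non-overlapping parts with the origin at the bottom-left of its bounding rectangle.
Plate: 20 × 5.5, A = 110 cm², x = 10 cm, Ī = 3666.7 cm⁴.
Hole 1 (subtracted): ⌀1, A = 0.7854 cm², x = 4 cm, Ī = 0.049087 cm⁴.
Hole 2 (subtracted): ⌀1, A = 0.7854 cm², x = 8 cm, Ī = 0.049087 cm⁴.
Hole 3 (subtracted): ⌀1, A = 0.7854 cm², x = 12 cm, Ī = 0.049087 cm⁴.
Hole 4 (subtracted): ⌀1, A = 0.7854 cm², x = 16 cm, Ī = 0.049087 cm⁴.
By symmetry the centroid is at mid-width, x̄ = 10 cm.
Transfer each piece to the centroidal y-axis using Ī + A·d² with d = x − 10:
  plate: d = 0 cm → contributes +3666.7 cm⁴
  hole 1: d = -6 cm → contributes −28.323 cm⁴
  hole 2: d = -2 cm → contributes −3.1907 cm⁴
  hole 3: d = 2 cm → contributes −3.1907 cm⁴
  hole 4: d = 6 cm → contributes −28.323 cm⁴
Total I = 3603.6 cm⁴.

I_y ≈ 3600 cm⁴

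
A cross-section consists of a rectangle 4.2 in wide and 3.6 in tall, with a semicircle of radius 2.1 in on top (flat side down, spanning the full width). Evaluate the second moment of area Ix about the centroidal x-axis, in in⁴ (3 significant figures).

Treat the section as a set of non-overlapping primitives; coordinates are from the bounding-box lower-left.
Rectangular body: 4.2 × 3.6, A = 15.12 in², y = 1.8 in, Ī = 16.33 in⁴.
Semicircular cap: semicircle r = 2.1, A = 6.9272 in², y = 4.4913 in, Ī = 2.1346 in⁴.
Centroid: ȳ = ΣA·y / ΣA = 2.6456 in.
Transfer each piece to the centroidal x-axis using Ī + A·d² with d = y − 2.6456:
  rectangular body: d = -0.84559 in → contributes +27.141 in⁴
  semicircular cap: d = 1.8457 in → contributes +25.732 in⁴
Total I = 52.873 in⁴.

Ix ≈ 52.9 in⁴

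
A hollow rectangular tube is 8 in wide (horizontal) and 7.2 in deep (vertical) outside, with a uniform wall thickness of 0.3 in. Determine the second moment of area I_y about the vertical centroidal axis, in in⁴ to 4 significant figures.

Break the section into simple shapes (no overlaps), measuring from the bottom-left corner of the bounding box.
Outer rectangle: 8 × 7.2, A = 57.6 in², x = 4 in, Ī = 307.2 in⁴.
Inner void (subtracted): 7.4 × 6.6, A = 48.84 in², x = 4 in, Ī = 222.873 in⁴.
By symmetry the centroid is at mid-width, x̄ = 4 in.
All pieces are centred on the vertical centroidal axis, so I = ΣĪ (holes subtracted) = 84.3268 in⁴.

I_y ≈ 84.33 in⁴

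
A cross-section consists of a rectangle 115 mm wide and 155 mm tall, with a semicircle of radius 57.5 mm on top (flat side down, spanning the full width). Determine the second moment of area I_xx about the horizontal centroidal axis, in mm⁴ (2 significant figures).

I_xx ≈ 7.9 × 10⁷ mm⁴

Treat the section as a set of non-overlapping primitives; coordinates are from the bounding-box lower-left.
Rectangular body: 115 × 155, A = 17 825 mm², y = 77.5 mm, Ī = 35 687 135 mm⁴.
Semicircular cap: semicircle r = 57.5, A = 5 193 mm², y = 179.4 mm, Ī = 1 199 785 mm⁴.
Centroid: ȳ = ΣA·y / ΣA = 100.5 mm.
Transfer each piece to the horizontal centroidal axis using Ī + A·d² with d = y − 100.5:
  rectangular body: d = -22.99 mm → contributes +45 109 699 mm⁴
  semicircular cap: d = 78.91 mm → contributes +33 540 012 mm⁴
Total I = 78 649 712 mm⁴.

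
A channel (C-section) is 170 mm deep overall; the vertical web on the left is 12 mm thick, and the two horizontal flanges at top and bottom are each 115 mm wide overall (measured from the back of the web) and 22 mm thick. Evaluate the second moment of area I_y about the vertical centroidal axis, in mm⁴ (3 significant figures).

I_y ≈ 8.68 × 10⁶ mm⁴

Break the section into simple shapes (no overlaps), measuring from the bottom-left corner of the bounding box.
Web: 12 × 170, A = 2 040 mm², x = 6 mm, Ī = 24 480 mm⁴.
Top flange (beyond web): 103 × 22, A = 2 266 mm², x = 63.5 mm, Ī = 2 003 333 mm⁴.
Bottom flange (beyond web): 103 × 22, A = 2 266 mm², x = 63.5 mm, Ī = 2 003 333 mm⁴.
Centroid: x̄ = ΣA·x / ΣA = 45.652 mm.
Transfer each piece to the vertical centroidal axis using Ī + A·d² with d = x − 45.652:
  web: d = -39.652 mm → contributes +3 231 861 mm⁴
  top flange (beyond web): d = 17.848 mm → contributes +2 725 206 mm⁴
  bottom flange (beyond web): d = 17.848 mm → contributes +2 725 206 mm⁴
Total I = 8 682 273 mm⁴.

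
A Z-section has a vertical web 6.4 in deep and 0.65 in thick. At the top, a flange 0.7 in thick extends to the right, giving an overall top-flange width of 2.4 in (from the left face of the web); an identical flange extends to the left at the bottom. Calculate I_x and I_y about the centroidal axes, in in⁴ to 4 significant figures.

Decompose the section into non-overlapping parts with the origin at the bottom-left of its bounding rectangle.
Web: 0.65 × 6.4, A = 4.16 in², y = 3.2 in, Ī = 14.1995 in⁴.
Top flange (beyond web): 1.75 × 0.7, A = 1.225 in², y = 6.05 in, Ī = 0.0500208 in⁴.
Bottom flange (beyond web): 1.75 × 0.7, A = 1.225 in², y = 0.35 in, Ī = 0.0500208 in⁴.
Centroid: ȳ = ΣA·y / ΣA = 3.2 in.
Transfer each piece to the centroidal x-axis using Ī + A·d² with d = y − 3.2:
  web: d = 0 in → contributes +14.1995 in⁴
  top flange (beyond web): d = 2.85 in → contributes +10.0001 in⁴
  bottom flange (beyond web): d = -2.85 in → contributes +10.0001 in⁴
Total I = 34.1996 in⁴.
For the y-axis: x̄ = 2.075 in.
Repeating about the centroidal y-axis gives I_y = 4.29973 in⁴.

I_x ≈ 34.20 in⁴, I_y ≈ 4.300 in⁴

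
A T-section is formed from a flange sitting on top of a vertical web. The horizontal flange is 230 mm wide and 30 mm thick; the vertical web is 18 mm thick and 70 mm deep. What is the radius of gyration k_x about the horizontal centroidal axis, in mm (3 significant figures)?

k_x ≈ 21.3 mm

Decompose the section into non-overlapping parts with the origin at the bottom-left of its bounding rectangle.
Flange: 230 × 30, A = 6 900 mm², y = 85 mm, Ī = 517 500 mm⁴.
Web: 18 × 70, A = 1 260 mm², y = 35 mm, Ī = 514 500 mm⁴.
Centroid: ȳ = ΣA·y / ΣA = 77.279 mm.
Transfer each piece to the horizontal centroidal axis using Ī + A·d² with d = y − 77.279:
  flange: d = 7.7206 mm → contributes +928 792 mm⁴
  web: d = -42.279 mm → contributes +2 766 811 mm⁴
Total I = 3 695 603 mm⁴.
Radius of gyration: k = √(I/A) = √(3 695 603 / 8 160) = 21.281 mm.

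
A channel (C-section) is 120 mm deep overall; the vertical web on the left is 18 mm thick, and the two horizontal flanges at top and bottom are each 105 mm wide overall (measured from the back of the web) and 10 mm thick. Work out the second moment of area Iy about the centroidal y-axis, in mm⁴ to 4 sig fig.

Split into non-overlapping primitives; take the origin at the lower-left of the bounding box.
Web: 18 × 120, A = 2 160 mm², x = 9 mm, Ī = 58 320 mm⁴.
Top flange (beyond web): 87 × 10, A = 870 mm², x = 61.5 mm, Ī = 548 753 mm⁴.
Bottom flange (beyond web): 87 × 10, A = 870 mm², x = 61.5 mm, Ī = 548 753 mm⁴.
Centroid: x̄ = ΣA·x / ΣA = 32.4231 mm.
Transfer each piece to the centroidal y-axis using Ī + A·d² with d = x − 32.4231:
  web: d = -23.4231 mm → contributes +1 243 384 mm⁴
  top flange (beyond web): d = 29.0769 mm → contributes +1 284 309 mm⁴
  bottom flange (beyond web): d = 29.0769 mm → contributes +1 284 309 mm⁴
Total I = 3 812 002 mm⁴.

Iy ≈ 3.812 × 10⁶ mm⁴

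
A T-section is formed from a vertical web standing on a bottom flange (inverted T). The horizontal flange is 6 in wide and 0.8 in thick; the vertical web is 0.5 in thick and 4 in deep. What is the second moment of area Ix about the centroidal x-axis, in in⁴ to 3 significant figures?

Split into non-overlapping primitives; take the origin at the lower-left of the bounding box.
Flange: 6 × 0.8, A = 4.8 in², y = 0.4 in, Ī = 0.256 in⁴.
Web: 0.5 × 4, A = 2 in², y = 2.8 in, Ī = 2.6667 in⁴.
Centroid: ȳ = ΣA·y / ΣA = 1.1059 in.
Transfer each piece to the centroidal x-axis using Ī + A·d² with d = y − 1.1059:
  flange: d = -0.70588 in → contributes +2.6477 in⁴
  web: d = 1.6941 in → contributes +8.4067 in⁴
Total I = 11.054 in⁴.

Ix ≈ 11.1 in⁴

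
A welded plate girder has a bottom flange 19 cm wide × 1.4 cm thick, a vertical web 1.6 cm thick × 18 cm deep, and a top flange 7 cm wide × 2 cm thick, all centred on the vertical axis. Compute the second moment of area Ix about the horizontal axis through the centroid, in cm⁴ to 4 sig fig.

Ix ≈ 4489 cm⁴

Break the section into simple shapes (no overlaps), measuring from the bottom-left corner of the bounding box.
Bottom plate: 19 × 1.4, A = 26.6 cm², y = 0.7 cm, Ī = 4.34467 cm⁴.
Web plate: 1.6 × 18, A = 28.8 cm², y = 10.4 cm, Ī = 777.6 cm⁴.
Top plate: 7 × 2, A = 14 cm², y = 20.4 cm, Ī = 4.66667 cm⁴.
Centroid: ȳ = ΣA·y / ΣA = 8.69942 cm.
Transfer each piece to the horizontal axis through the centroid using Ī + A·d² with d = y − 8.69942:
  bottom plate: d = -7.99942 cm → contributes +1706.5 cm⁴
  web plate: d = 1.70058 cm → contributes +860.888 cm⁴
  top plate: d = 11.7006 cm → contributes +1921.32 cm⁴
Total I = 4488.7 cm⁴.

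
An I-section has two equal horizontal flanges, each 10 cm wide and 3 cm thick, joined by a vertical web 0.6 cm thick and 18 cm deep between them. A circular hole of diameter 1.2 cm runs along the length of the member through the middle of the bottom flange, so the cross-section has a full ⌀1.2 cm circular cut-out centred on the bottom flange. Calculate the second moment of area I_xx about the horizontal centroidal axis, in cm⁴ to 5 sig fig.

Break the section into simple shapes (no overlaps), measuring from the bottom-left corner of the bounding box.
Bottom flange: 10 × 3, A = 30 cm², y = 1.5 cm, Ī = 22.5 cm⁴.
Web: 0.6 × 18, A = 10.8 cm², y = 12 cm, Ī = 291.6 cm⁴.
Top flange: 10 × 3, A = 30 cm², y = 22.5 cm, Ī = 22.5 cm⁴.
Hole (subtracted): ⌀1.2, A = 1.130973 cm², y = 1.5 cm, Ī = 0.1017876 cm⁴.
Centroid: ȳ = ΣA·y / ΣA = 12.17045 cm.
Transfer each piece to the horizontal centroidal axis using Ī + A·d² with d = y − 12.17045:
  bottom flange: d = -10.67045 cm → contributes +3438.256 cm⁴
  web: d = -0.1704519 cm → contributes +291.9138 cm⁴
  top flange: d = 10.32955 cm → contributes +3223.487 cm⁴
  hole: d = -10.67045 cm → contributes −128.8728 cm⁴
Total I = 6824.784 cm⁴.

I_xx ≈ 6824.8 cm⁴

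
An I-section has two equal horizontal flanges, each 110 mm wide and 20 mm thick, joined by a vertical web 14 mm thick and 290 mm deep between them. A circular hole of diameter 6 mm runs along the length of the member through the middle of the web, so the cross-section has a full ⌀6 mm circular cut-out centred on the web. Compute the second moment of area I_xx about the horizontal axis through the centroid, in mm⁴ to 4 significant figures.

I_xx ≈ 1.343 × 10⁸ mm⁴

Decompose the section into non-overlapping parts with the origin at the bottom-left of its bounding rectangle.
Bottom flange: 110 × 20, A = 2 200 mm², y = 10 mm, Ī = 73333.3 mm⁴.
Web: 14 × 290, A = 4 060 mm², y = 165 mm, Ī = 28 453 833 mm⁴.
Top flange: 110 × 20, A = 2 200 mm², y = 320 mm, Ī = 73333.3 mm⁴.
Hole (subtracted): ⌀6, A = 28.2743 mm², y = 165 mm, Ī = 63.6173 mm⁴.
By symmetry the centroid is at mid-height, ȳ = 165 mm.
Transfer each piece to the horizontal axis through the centroid using Ī + A·d² with d = y − 165:
  bottom flange: d = -155 mm → contributes +52 928 333 mm⁴
  web: d = 0 mm → contributes +28 453 833 mm⁴
  top flange: d = 155 mm → contributes +52 928 333 mm⁴
  hole: d = 0 mm → contributes −63.6173 mm⁴
Total I = 134 310 436 mm⁴.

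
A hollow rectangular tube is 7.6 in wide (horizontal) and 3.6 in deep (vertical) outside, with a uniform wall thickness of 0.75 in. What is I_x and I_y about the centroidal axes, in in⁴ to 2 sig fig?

Decompose the section into non-overlapping parts with the origin at the bottom-left of its bounding rectangle.
Outer rectangle: 7.6 × 3.6, A = 27.36 in², y = 1.8 in, Ī = 29.55 in⁴.
Inner void (subtracted): 6.1 × 2.1, A = 12.81 in², y = 1.8 in, Ī = 4.708 in⁴.
By symmetry the centroid is at mid-height, ȳ = 1.8 in.
All pieces are centred on the centroidal x-axis, so I = ΣĪ (holes subtracted) = 24.84 in⁴.
Repeating about the centroidal y-axis gives I_y = 91.97 in⁴.

I_x ≈ 25 in⁴, I_y ≈ 92 in⁴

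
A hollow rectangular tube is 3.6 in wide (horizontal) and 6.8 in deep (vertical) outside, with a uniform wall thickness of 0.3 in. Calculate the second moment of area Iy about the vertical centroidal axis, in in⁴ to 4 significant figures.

Decompose the section into non-overlapping parts with the origin at the bottom-left of its bounding rectangle.
Outer rectangle: 3.6 × 6.8, A = 24.48 in², x = 1.8 in, Ī = 26.4384 in⁴.
Inner void (subtracted): 3 × 6.2, A = 18.6 in², x = 1.8 in, Ī = 13.95 in⁴.
By symmetry the centroid is at mid-width, x̄ = 1.8 in.
All pieces are centred on the vertical centroidal axis, so I = ΣĪ (holes subtracted) = 12.4884 in⁴.

Iy ≈ 12.49 in⁴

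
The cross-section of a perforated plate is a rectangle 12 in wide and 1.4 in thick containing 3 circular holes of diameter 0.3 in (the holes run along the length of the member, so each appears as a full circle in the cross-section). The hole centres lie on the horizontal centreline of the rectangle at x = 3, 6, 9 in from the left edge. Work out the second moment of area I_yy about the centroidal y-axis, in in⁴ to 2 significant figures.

I_yy ≈ 200 in⁴

Break the section into simple shapes (no overlaps), measuring from the bottom-left corner of the bounding box.
Plate: 12 × 1.4, A = 16.8 in², x = 6 in, Ī = 201.6 in⁴.
Hole 1 (subtracted): ⌀0.3, A = 0.07069 in², x = 3 in, Ī = 0.0003976 in⁴.
Hole 2 (subtracted): ⌀0.3, A = 0.07069 in², x = 6 in, Ī = 0.0003976 in⁴.
Hole 3 (subtracted): ⌀0.3, A = 0.07069 in², x = 9 in, Ī = 0.0003976 in⁴.
By symmetry the centroid is at mid-width, x̄ = 6 in.
Transfer each piece to the centroidal y-axis using Ī + A·d² with d = x − 6:
  plate: d = 0 in → contributes +201.6 in⁴
  hole 1: d = -3 in → contributes −0.6366 in⁴
  hole 2: d = 0 in → contributes −0.0003976 in⁴
  hole 3: d = 3 in → contributes −0.6366 in⁴
Total I = 200.3 in⁴.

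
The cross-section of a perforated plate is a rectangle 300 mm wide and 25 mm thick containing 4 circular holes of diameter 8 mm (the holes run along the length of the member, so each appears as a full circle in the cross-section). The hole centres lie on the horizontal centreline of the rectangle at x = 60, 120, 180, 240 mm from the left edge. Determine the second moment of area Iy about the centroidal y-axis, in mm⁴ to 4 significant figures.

Split into non-overlapping primitives; take the origin at the lower-left of the bounding box.
Plate: 300 × 25, A = 7 500 mm², x = 150 mm, Ī = 56 250 000 mm⁴.
Hole 1 (subtracted): ⌀8, A = 50.2655 mm², x = 60 mm, Ī = 201.062 mm⁴.
Hole 2 (subtracted): ⌀8, A = 50.2655 mm², x = 120 mm, Ī = 201.062 mm⁴.
Hole 3 (subtracted): ⌀8, A = 50.2655 mm², x = 180 mm, Ī = 201.062 mm⁴.
Hole 4 (subtracted): ⌀8, A = 50.2655 mm², x = 240 mm, Ī = 201.062 mm⁴.
By symmetry the centroid is at mid-width, x̄ = 150 mm.
Transfer each piece to the centroidal y-axis using Ī + A·d² with d = x − 150:
  plate: d = 0 mm → contributes +56 250 000 mm⁴
  hole 1: d = -90 mm → contributes −407 351 mm⁴
  hole 2: d = -30 mm → contributes −45 440 mm⁴
  hole 3: d = 30 mm → contributes −45 440 mm⁴
  hole 4: d = 90 mm → contributes −407 351 mm⁴
Total I = 55 344 417 mm⁴.

Iy ≈ 5.534 × 10⁷ mm⁴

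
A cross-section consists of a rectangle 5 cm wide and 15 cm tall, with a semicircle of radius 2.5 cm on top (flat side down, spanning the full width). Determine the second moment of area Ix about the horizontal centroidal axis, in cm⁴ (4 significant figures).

Ix ≈ 2047 cm⁴

Split into non-overlapping primitives; take the origin at the lower-left of the bounding box.
Rectangular body: 5 × 15, A = 75 cm², y = 7.5 cm, Ī = 1406.25 cm⁴.
Semicircular cap: semicircle r = 2.5, A = 9.81748 cm², y = 16.061 cm, Ī = 4.28738 cm⁴.
Centroid: ȳ = ΣA·y / ΣA = 8.49092 cm.
Transfer each piece to the horizontal centroidal axis using Ī + A·d² with d = y − 8.49092:
  rectangular body: d = -0.990925 cm → contributes +1479.89 cm⁴
  semicircular cap: d = 7.57011 cm → contributes +566.893 cm⁴
Total I = 2046.79 cm⁴.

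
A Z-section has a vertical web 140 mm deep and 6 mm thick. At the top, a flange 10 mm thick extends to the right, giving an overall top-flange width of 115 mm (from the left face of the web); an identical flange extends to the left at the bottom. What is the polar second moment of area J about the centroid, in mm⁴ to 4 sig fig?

Decompose the section into non-overlapping parts with the origin at the bottom-left of its bounding rectangle.
Web: 6 × 140, A = 840 mm², y = 70 mm, Ī = 1 372 000 mm⁴.
Top flange (beyond web): 109 × 10, A = 1 090 mm², y = 135 mm, Ī = 9083.33 mm⁴.
Bottom flange (beyond web): 109 × 10, A = 1 090 mm², y = 5 mm, Ī = 9083.33 mm⁴.
Centroid: ȳ = ΣA·y / ΣA = 70 mm.
Transfer each piece to the centroidal x-axis using Ī + A·d² with d = y − 70:
  web: d = 0 mm → contributes +1 372 000 mm⁴
  top flange (beyond web): d = 65 mm → contributes +4 614 333 mm⁴
  bottom flange (beyond web): d = -65 mm → contributes +4 614 333 mm⁴
Total I = 10 600 667 mm⁴.
For the y-axis: x̄ = 112 mm.
Repeating about the centroidal y-axis gives I_y = 9 368 527 mm⁴.
Polar second moment: J = I_x + I_y = 19 969 193 mm⁴.

J ≈ 1.997 × 10⁷ mm⁴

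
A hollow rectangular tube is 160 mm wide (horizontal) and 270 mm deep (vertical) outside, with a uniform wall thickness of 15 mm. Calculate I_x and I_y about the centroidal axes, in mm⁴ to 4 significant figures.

I_x ≈ 1.127 × 10⁸ mm⁴, I_y ≈ 4.822 × 10⁷ mm⁴

Treat the section as a set of non-overlapping primitives; coordinates are from the bounding-box lower-left.
Outer rectangle: 160 × 270, A = 43 200 mm², y = 135 mm, Ī = 262 440 000 mm⁴.
Inner void (subtracted): 130 × 240, A = 31 200 mm², y = 135 mm, Ī = 149 760 000 mm⁴.
By symmetry the centroid is at mid-height, ȳ = 135 mm.
All pieces are centred on the centroidal x-axis, so I = ΣĪ (holes subtracted) = 112 680 000 mm⁴.
Repeating about the centroidal y-axis gives I_y = 48 220 000 mm⁴.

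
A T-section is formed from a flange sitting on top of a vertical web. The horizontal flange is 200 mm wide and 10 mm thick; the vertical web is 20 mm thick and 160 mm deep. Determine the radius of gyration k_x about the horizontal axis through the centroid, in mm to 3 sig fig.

k_x ≈ 55.0 mm

Break the section into simple shapes (no overlaps), measuring from the bottom-left corner of the bounding box.
Flange: 200 × 10, A = 2 000 mm², y = 165 mm, Ī = 16 667 mm⁴.
Web: 20 × 160, A = 3 200 mm², y = 80 mm, Ī = 6 826 667 mm⁴.
Centroid: ȳ = ΣA·y / ΣA = 112.69 mm.
Transfer each piece to the horizontal axis through the centroid using Ī + A·d² with d = y − 112.69:
  flange: d = 52.308 mm → contributes +5 488 856 mm⁴
  web: d = -32.692 mm → contributes +10 246 785 mm⁴
Total I = 15 735 641 mm⁴.
Radius of gyration: k = √(I/A) = √(15 735 641 / 5 200) = 55.01 mm.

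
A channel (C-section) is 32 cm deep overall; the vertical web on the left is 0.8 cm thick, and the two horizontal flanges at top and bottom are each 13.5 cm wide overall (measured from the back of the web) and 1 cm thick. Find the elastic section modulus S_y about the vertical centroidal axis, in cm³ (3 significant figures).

S_y ≈ 94.9 cm³

Break the section into simple shapes (no overlaps), measuring from the bottom-left corner of the bounding box.
Web: 0.8 × 32, A = 25.6 cm², x = 0.4 cm, Ī = 1.3653 cm⁴.
Top flange (beyond web): 12.7 × 1, A = 12.7 cm², x = 7.15 cm, Ī = 170.7 cm⁴.
Bottom flange (beyond web): 12.7 × 1, A = 12.7 cm², x = 7.15 cm, Ī = 170.7 cm⁴.
Centroid: x̄ = ΣA·x / ΣA = 3.7618 cm.
Transfer each piece to the vertical centroidal axis using Ī + A·d² with d = x − 3.7618:
  web: d = -3.3618 cm → contributes +290.68 cm⁴
  top flange (beyond web): d = 3.3882 cm → contributes +316.5 cm⁴
  bottom flange (beyond web): d = 3.3882 cm → contributes +316.5 cm⁴
Total I = 923.68 cm⁴.
Extreme fibre distance c = 9.7382 cm; S = I/c = 94.85 cm³.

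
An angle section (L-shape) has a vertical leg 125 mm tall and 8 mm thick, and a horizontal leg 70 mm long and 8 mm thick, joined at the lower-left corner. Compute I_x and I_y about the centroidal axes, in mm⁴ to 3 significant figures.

I_x ≈ 2.44 × 10⁶ mm⁴, I_y ≈ 5.70 × 10⁵ mm⁴

Break the section into simple shapes (no overlaps), measuring from the bottom-left corner of the bounding box.
Vertical leg: 8 × 125, A = 1 000 mm², y = 62.5 mm, Ī = 1 302 083 mm⁴.
Horizontal leg (remainder): 62 × 8, A = 496 mm², y = 4 mm, Ī = 2645.3 mm⁴.
Centroid: ȳ = ΣA·y / ΣA = 43.104 mm.
Transfer each piece to the centroidal x-axis using Ī + A·d² with d = y − 43.104:
  vertical leg: d = 19.396 mm → contributes +1 678 277 mm⁴
  horizontal leg (remainder): d = -39.104 mm → contributes +761 101 mm⁴
Total I = 2 439 378 mm⁴.
For the y-axis: x̄ = 15.604 mm.
Repeating about the centroidal y-axis gives I_y = 570 368 mm⁴.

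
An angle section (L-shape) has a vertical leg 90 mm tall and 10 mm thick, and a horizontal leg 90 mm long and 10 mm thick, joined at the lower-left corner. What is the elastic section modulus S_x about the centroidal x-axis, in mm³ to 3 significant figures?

Treat the section as a set of non-overlapping primitives; coordinates are from the bounding-box lower-left.
Vertical leg: 10 × 90, A = 900 mm², y = 45 mm, Ī = 607 500 mm⁴.
Horizontal leg (remainder): 80 × 10, A = 800 mm², y = 5 mm, Ī = 6666.7 mm⁴.
Centroid: ȳ = ΣA·y / ΣA = 26.176 mm.
Transfer each piece to the centroidal x-axis using Ī + A·d² with d = y − 26.176:
  vertical leg: d = 18.824 mm → contributes +926 393 mm⁴
  horizontal leg (remainder): d = -21.176 mm → contributes +365 421 mm⁴
Total I = 1 291 814 mm⁴.
Extreme fibre distance c = 63.824 mm; S = I/c = 20 240 mm³.

S_x ≈ 2.02 × 10⁴ mm³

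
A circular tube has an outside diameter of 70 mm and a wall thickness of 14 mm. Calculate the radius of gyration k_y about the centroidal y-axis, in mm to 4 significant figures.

Treat the section as a set of non-overlapping primitives; coordinates are from the bounding-box lower-left.
Outer circle: ⌀70, A = 3848.45 mm², x = 35 mm, Ī = 1 178 588 mm⁴.
Bore (subtracted): ⌀42, A = 1385.44 mm², x = 35 mm, Ī = 152 745 mm⁴.
By symmetry the centroid is at mid-width, x̄ = 35 mm.
All pieces are centred on the centroidal y-axis, so I = ΣĪ (holes subtracted) = 1 025 843 mm⁴.
Radius of gyration: k = √(I/A) = √(1 025 843 / 2463.01) = 20.4083 mm.

k_y ≈ 20.41 mm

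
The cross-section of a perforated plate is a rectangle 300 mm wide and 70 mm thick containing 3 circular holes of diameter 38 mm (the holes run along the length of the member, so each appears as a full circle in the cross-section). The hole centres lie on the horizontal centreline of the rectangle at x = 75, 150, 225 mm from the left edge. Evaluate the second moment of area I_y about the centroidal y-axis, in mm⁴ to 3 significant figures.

I_y ≈ 1.44 × 10⁸ mm⁴

Decompose the section into non-overlapping parts with the origin at the bottom-left of its bounding rectangle.
Plate: 300 × 70, A = 21 000 mm², x = 150 mm, Ī = 157 500 000 mm⁴.
Hole 1 (subtracted): ⌀38, A = 1134.1 mm², x = 75 mm, Ī = 102 354 mm⁴.
Hole 2 (subtracted): ⌀38, A = 1134.1 mm², x = 150 mm, Ī = 102 354 mm⁴.
Hole 3 (subtracted): ⌀38, A = 1134.1 mm², x = 225 mm, Ī = 102 354 mm⁴.
By symmetry the centroid is at mid-width, x̄ = 150 mm.
Transfer each piece to the centroidal y-axis using Ī + A·d² with d = x − 150:
  plate: d = 0 mm → contributes +157 500 000 mm⁴
  hole 1: d = -75 mm → contributes −6 481 750 mm⁴
  hole 2: d = 0 mm → contributes −102 354 mm⁴
  hole 3: d = 75 mm → contributes −6 481 750 mm⁴
Total I = 144 434 145 mm⁴.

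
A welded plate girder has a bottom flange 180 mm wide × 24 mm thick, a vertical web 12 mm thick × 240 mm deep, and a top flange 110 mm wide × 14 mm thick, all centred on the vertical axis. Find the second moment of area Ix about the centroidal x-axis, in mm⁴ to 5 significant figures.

Treat the section as a set of non-overlapping primitives; coordinates are from the bounding-box lower-left.
Bottom plate: 180 × 24, A = 4 320 mm², y = 12 mm, Ī = 207 360 mm⁴.
Web plate: 12 × 240, A = 2 880 mm², y = 144 mm, Ī = 13 824 000 mm⁴.
Top plate: 110 × 14, A = 1 540 mm², y = 271 mm, Ī = 25153.33 mm⁴.
Centroid: ȳ = ΣA·y / ΣA = 101.1327 mm.
Transfer each piece to the centroidal x-axis using Ī + A·d² with d = y − 101.1327:
  bottom plate: d = -89.13272 mm → contributes +34 528 215 mm⁴
  web plate: d = 42.86728 mm → contributes +19 116 298 mm⁴
  top plate: d = 169.8673 mm → contributes +44 461 687 mm⁴
Total I = 98 106 199 mm⁴.

Ix ≈ 9.8106 × 10⁷ mm⁴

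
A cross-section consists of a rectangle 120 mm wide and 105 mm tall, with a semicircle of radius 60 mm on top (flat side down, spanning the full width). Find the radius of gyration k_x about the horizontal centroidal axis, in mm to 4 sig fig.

k_x ≈ 44.85 mm

Split into non-overlapping primitives; take the origin at the lower-left of the bounding box.
Rectangular body: 120 × 105, A = 12 600 mm², y = 52.5 mm, Ī = 11 576 250 mm⁴.
Semicircular cap: semicircle r = 60, A = 5654.87 mm², y = 130.465 mm, Ī = 1 422 450 mm⁴.
Centroid: ȳ = ΣA·y / ΣA = 76.6514 mm.
Transfer each piece to the horizontal centroidal axis using Ī + A·d² with d = y − 76.6514:
  rectangular body: d = -24.1514 mm → contributes +18 925 703 mm⁴
  semicircular cap: d = 53.8134 mm → contributes +17 798 274 mm⁴
Total I = 36 723 977 mm⁴.
Radius of gyration: k = √(I/A) = √(36 723 977 / 18254.9) = 44.8524 mm.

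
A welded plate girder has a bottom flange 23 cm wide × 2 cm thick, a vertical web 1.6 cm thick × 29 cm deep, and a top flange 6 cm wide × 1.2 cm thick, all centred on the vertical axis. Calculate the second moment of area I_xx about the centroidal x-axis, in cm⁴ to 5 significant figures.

Break the section into simple shapes (no overlaps), measuring from the bottom-left corner of the bounding box.
Bottom plate: 23 × 2, A = 46 cm², y = 1 cm, Ī = 15.33333 cm⁴.
Web plate: 1.6 × 29, A = 46.4 cm², y = 16.5 cm, Ī = 3251.867 cm⁴.
Top plate: 6 × 1.2, A = 7.2 cm², y = 31.6 cm, Ī = 0.864 cm⁴.
Centroid: ȳ = ΣA·y / ΣA = 10.43293 cm.
Transfer each piece to the centroidal x-axis using Ī + A·d² with d = y − 10.43293:
  bottom plate: d = -9.432932 cm → contributes +4108.423 cm⁴
  web plate: d = 6.067068 cm → contributes +4959.819 cm⁴
  top plate: d = 21.16707 cm → contributes +3226.786 cm⁴
Total I = 12295.03 cm⁴.

I_xx ≈ 1.2295 × 10⁴ cm⁴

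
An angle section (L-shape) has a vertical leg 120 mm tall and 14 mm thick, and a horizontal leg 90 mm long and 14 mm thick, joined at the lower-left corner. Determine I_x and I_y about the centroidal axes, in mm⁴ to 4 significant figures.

Decompose the section into non-overlapping parts with the origin at the bottom-left of its bounding rectangle.
Vertical leg: 14 × 120, A = 1 680 mm², y = 60 mm, Ī = 2 016 000 mm⁴.
Horizontal leg (remainder): 76 × 14, A = 1 064 mm², y = 7 mm, Ī = 17378.7 mm⁴.
Centroid: ȳ = ΣA·y / ΣA = 39.449 mm.
Transfer each piece to the centroidal x-axis using Ī + A·d² with d = y − 39.449:
  vertical leg: d = 20.551 mm → contributes +2 725 539 mm⁴
  horizontal leg (remainder): d = -32.449 mm → contributes +1 137 703 mm⁴
Total I = 3 863 242 mm⁴.
For the y-axis: x̄ = 24.449 mm.
Repeating about the centroidal y-axis gives I_y = 1 858 722 mm⁴.

I_x ≈ 3.863 × 10⁶ mm⁴, I_y ≈ 1.859 × 10⁶ mm⁴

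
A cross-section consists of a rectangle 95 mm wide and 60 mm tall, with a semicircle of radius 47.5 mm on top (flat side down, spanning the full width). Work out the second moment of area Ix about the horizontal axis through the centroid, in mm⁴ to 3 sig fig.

Decompose the section into non-overlapping parts with the origin at the bottom-left of its bounding rectangle.
Rectangular body: 95 × 60, A = 5 700 mm², y = 30 mm, Ī = 1 710 000 mm⁴.
Semicircular cap: semicircle r = 47.5, A = 3544.1 mm², y = 80.16 mm, Ī = 558 736 mm⁴.
Centroid: ȳ = ΣA·y / ΣA = 49.231 mm.
Transfer each piece to the horizontal axis through the centroid using Ī + A·d² with d = y − 49.231:
  rectangular body: d = -19.231 mm → contributes +3 817 985 mm⁴
  semicircular cap: d = 30.929 mm → contributes +3 949 013 mm⁴
Total I = 7 766 998 mm⁴.

Ix ≈ 7.77 × 10⁶ mm⁴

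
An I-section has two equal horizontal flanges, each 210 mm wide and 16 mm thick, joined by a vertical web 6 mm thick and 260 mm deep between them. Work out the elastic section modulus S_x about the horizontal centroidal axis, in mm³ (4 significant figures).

Break the section into simple shapes (no overlaps), measuring from the bottom-left corner of the bounding box.
Bottom flange: 210 × 16, A = 3 360 mm², y = 8 mm, Ī = 71 680 mm⁴.
Web: 6 × 260, A = 1 560 mm², y = 146 mm, Ī = 8 788 000 mm⁴.
Top flange: 210 × 16, A = 3 360 mm², y = 284 mm, Ī = 71 680 mm⁴.
By symmetry the centroid is at mid-height, ȳ = 146 mm.
Transfer each piece to the horizontal centroidal axis using Ī + A·d² with d = y − 146:
  bottom flange: d = -138 mm → contributes +64 059 520 mm⁴
  web: d = 0 mm → contributes +8 788 000 mm⁴
  top flange: d = 138 mm → contributes +64 059 520 mm⁴
Total I = 136 907 040 mm⁴.
Extreme fibre distance c = 146 mm; S = I/c = 937 719 mm³.

S_x ≈ 9.377 × 10⁵ mm³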